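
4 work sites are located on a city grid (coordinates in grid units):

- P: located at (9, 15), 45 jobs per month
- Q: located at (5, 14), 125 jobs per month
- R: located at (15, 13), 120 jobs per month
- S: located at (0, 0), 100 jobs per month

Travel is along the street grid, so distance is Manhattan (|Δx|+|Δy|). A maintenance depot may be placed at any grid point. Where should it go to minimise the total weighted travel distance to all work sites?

Manhattan distance separates: Σwᵢ(|x−xᵢ|+|y−yᵢ|) = Σwᵢ|x−xᵢ| + Σwᵢ|y−yᵢ|, so x and y are optimised independently as 1-D weighted medians.
Total weight W = 390; half = 195.
x-coordinate, sorted with cumulative weight:
  x=0 (S, w=100) cum 100
  x=5 (Q, w=125) cum 225  ← median
  x=9 (P, w=45) cum 270
  x=15 (R, w=120) cum 390
⇒ x* = 5
y-coordinate, sorted with cumulative weight:
  y=0 (S, w=100) cum 100
  y=13 (R, w=120) cum 220  ← median
  y=14 (Q, w=125) cum 345
  y=15 (P, w=45) cum 390
⇒ y* = 13

(5, 13)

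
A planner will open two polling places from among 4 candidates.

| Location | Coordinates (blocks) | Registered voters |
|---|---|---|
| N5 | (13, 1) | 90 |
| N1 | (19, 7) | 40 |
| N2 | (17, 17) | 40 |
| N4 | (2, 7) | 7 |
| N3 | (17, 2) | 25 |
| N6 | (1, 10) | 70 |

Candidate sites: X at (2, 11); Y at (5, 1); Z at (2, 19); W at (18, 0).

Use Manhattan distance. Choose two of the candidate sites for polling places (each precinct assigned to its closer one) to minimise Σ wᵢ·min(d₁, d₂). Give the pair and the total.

Evaluate every pair (each demand assigned to the nearer of the two):
  {X, W}: total = 1823
  {Z, W}: total = 2399
  {Y, W}: total = 2628
  {X, Y}: total = 2853
  {Y, Z}: total = 3288
  {X, Z}: total = 4178
Best pair: {X, W} with total 1823.

{X, W}, total 1823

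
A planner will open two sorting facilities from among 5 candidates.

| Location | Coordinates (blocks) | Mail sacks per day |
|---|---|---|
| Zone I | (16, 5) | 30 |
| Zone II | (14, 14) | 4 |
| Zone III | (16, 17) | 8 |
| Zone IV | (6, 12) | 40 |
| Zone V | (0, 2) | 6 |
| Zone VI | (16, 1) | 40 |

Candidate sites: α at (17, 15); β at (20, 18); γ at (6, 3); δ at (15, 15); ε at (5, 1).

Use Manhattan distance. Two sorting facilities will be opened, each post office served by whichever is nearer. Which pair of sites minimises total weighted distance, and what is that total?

Evaluate every pair (each demand assigned to the nearer of the two):
  {γ, δ}: total = 1244
  {α, γ}: total = 1252
  {δ, ε}: total = 1318
  {β, γ}: total = 1322
  {α, ε}: total = 1326
  {γ, ε}: total = 1464
  {β, ε}: total = 1486
  {α, δ}: total = 1610
  {β, δ}: total = 1610
  {α, β}: total = 1710
Best pair: {γ, δ} with total 1244.

{γ, δ}, total 1244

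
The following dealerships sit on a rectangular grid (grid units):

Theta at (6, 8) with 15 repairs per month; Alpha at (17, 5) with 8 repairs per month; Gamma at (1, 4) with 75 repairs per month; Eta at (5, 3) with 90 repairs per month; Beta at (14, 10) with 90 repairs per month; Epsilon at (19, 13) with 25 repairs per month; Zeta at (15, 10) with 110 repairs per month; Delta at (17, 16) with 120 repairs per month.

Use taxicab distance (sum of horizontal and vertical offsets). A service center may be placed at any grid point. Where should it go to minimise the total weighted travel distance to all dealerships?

Manhattan distance separates: Σwᵢ(|x−xᵢ|+|y−yᵢ|) = Σwᵢ|x−xᵢ| + Σwᵢ|y−yᵢ|, so x and y are optimised independently as 1-D weighted medians.
Total weight W = 533; half = 266.5.
x-coordinate, sorted with cumulative weight:
  x=1 (Gamma, w=75) cum 75
  x=5 (Eta, w=90) cum 165
  x=6 (Theta, w=15) cum 180
  x=14 (Beta, w=90) cum 270  ← median
  x=15 (Zeta, w=110) cum 380
  x=17 (Alpha, w=8) cum 388
  x=17 (Delta, w=120) cum 508
  x=19 (Epsilon, w=25) cum 533
⇒ x* = 14
y-coordinate, sorted with cumulative weight:
  y=3 (Eta, w=90) cum 90
  y=4 (Gamma, w=75) cum 165
  y=5 (Alpha, w=8) cum 173
  y=8 (Theta, w=15) cum 188
  y=10 (Beta, w=90) cum 278  ← median
  y=10 (Zeta, w=110) cum 388
  y=13 (Epsilon, w=25) cum 413
  y=16 (Delta, w=120) cum 533
⇒ y* = 10

(14, 10)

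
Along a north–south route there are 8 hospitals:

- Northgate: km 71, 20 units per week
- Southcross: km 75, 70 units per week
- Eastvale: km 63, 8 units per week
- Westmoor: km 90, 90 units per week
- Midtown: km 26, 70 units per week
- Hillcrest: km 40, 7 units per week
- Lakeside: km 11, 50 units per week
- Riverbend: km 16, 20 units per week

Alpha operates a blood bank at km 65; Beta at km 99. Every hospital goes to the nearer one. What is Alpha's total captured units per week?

The indifferent point is the midpoint (65+99)/2 = 82; hospitals left of it (closer to Alpha at 65) go to Alpha, those right go to Beta.
  Lakeside at 11 (w=50) → Alpha
  Riverbend at 16 (w=20) → Alpha
  Midtown at 26 (w=70) → Alpha
  Hillcrest at 40 (w=7) → Alpha
  Eastvale at 63 (w=8) → Alpha
  Northgate at 71 (w=20) → Alpha
  Southcross at 75 (w=70) → Alpha
  Westmoor at 90 (w=90) → Beta
Alpha captures 245; Beta captures 90.

245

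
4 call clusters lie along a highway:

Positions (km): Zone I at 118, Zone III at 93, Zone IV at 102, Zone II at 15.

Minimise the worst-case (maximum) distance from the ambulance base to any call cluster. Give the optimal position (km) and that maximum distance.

location 66.5, max distance 51.5

The 1-center on a line is the midpoint of the two extreme points: leftmost at 15, rightmost at 118.
Optimal location = (15 + 118)/2 = 66.5; maximum distance = (118 − 15)/2 = 51.5.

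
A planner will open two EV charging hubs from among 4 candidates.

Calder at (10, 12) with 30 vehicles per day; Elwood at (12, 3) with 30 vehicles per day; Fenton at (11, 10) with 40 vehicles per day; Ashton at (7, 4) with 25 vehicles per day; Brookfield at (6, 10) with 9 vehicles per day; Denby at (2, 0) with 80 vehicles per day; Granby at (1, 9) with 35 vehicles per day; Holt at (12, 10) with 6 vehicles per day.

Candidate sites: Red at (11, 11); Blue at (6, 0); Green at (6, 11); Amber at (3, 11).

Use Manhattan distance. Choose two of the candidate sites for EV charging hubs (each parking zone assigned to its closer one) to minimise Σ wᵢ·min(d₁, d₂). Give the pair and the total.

{Red, Blue}, total 1301

Evaluate every pair (each demand assigned to the nearer of the two):
  {Red, Blue}: total = 1301
  {Blue, Green}: total = 1401
  {Blue, Amber}: total = 1551
  {Red, Amber}: total = 1793
  {Red, Green}: total = 2036
  {Green, Amber}: total = 2161
Best pair: {Red, Blue} with total 1301.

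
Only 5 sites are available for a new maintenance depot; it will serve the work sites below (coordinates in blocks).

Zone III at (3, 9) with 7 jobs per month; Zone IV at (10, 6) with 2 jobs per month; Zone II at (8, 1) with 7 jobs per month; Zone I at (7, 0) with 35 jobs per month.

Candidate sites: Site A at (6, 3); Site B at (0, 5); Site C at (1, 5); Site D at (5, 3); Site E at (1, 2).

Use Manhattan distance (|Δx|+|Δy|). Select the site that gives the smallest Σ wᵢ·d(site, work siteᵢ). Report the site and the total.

Total weighted distance at each candidate:
  Site A (6, 3): total = 245
  Site B (0, 5): total = 575
  Site C (1, 5): total = 524
  Site D (5, 3): total = 282
  Site E (1, 2): total = 425
Minimum is at Site A with total 245 blocks.

Site A, total 245 blocks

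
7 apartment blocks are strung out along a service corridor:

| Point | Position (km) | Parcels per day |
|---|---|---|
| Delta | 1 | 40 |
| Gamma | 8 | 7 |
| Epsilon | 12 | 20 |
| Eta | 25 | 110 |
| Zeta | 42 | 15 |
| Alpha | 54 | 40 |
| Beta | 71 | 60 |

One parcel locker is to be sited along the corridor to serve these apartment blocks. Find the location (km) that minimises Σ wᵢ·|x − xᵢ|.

For a sum of weighted absolute distances on a line, the optimum is the weighted median (not the mean). Total weight W = 292; half-weight = 146.
Sort by position and accumulate weight:
  km 1 (Delta, w=40) → cum 40
  km 8 (Gamma, w=7) → cum 47
  km 12 (Epsilon, w=20) → cum 67
  km 25 (Eta, w=110) → cum 177  ≥ 146 → median here
  km 42 (Zeta, w=15) → cum 192
  km 54 (Alpha, w=40) → cum 232
  km 71 (Beta, w=60) → cum 292
Optimal location: km 25.

x = 25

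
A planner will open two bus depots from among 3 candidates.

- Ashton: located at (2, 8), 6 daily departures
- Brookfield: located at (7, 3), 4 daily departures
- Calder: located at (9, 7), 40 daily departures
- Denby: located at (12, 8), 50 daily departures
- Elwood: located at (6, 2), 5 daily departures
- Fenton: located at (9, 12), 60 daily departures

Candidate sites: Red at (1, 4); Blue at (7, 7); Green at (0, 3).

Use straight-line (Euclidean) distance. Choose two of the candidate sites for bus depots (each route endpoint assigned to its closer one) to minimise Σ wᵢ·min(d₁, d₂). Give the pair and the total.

{Red, Blue}, total 724.3

Evaluate every pair (each demand assigned to the nearer of the two):
  {Red, Blue}: total = 724.3
  {Blue, Green}: total = 730.2
  {Red, Green}: total = 1681.8
Best pair: {Red, Blue} with total 724.3.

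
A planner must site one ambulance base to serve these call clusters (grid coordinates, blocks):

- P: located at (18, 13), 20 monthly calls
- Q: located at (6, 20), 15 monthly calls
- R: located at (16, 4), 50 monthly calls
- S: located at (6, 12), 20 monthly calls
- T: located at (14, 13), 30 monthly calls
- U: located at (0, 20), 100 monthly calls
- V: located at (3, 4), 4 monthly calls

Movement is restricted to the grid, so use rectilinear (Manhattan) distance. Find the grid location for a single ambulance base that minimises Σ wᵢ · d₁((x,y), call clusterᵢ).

Manhattan distance separates: Σwᵢ(|x−xᵢ|+|y−yᵢ|) = Σwᵢ|x−xᵢ| + Σwᵢ|y−yᵢ|, so x and y are optimised independently as 1-D weighted medians.
Total weight W = 239; half = 119.5.
x-coordinate, sorted with cumulative weight:
  x=0 (U, w=100) cum 100
  x=3 (V, w=4) cum 104
  x=6 (Q, w=15) cum 119
  x=6 (S, w=20) cum 139  ← median
  x=14 (T, w=30) cum 169
  x=16 (R, w=50) cum 219
  x=18 (P, w=20) cum 239
⇒ x* = 6
y-coordinate, sorted with cumulative weight:
  y=4 (R, w=50) cum 50
  y=4 (V, w=4) cum 54
  y=12 (S, w=20) cum 74
  y=13 (P, w=20) cum 94
  y=13 (T, w=30) cum 124  ← median
  y=20 (Q, w=15) cum 139
  y=20 (U, w=100) cum 239
⇒ y* = 13

(6, 13)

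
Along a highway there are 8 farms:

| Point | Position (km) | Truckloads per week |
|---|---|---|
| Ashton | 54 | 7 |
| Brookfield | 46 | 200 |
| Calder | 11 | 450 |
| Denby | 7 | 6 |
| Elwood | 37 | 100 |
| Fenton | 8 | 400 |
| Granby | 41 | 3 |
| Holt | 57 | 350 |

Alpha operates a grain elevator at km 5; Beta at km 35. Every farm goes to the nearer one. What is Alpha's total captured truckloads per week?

856

The indifferent point is the midpoint (5+35)/2 = 20; farms left of it (closer to Alpha at 5) go to Alpha, those right go to Beta.
  Denby at 7 (w=6) → Alpha
  Fenton at 8 (w=400) → Alpha
  Calder at 11 (w=450) → Alpha
  Elwood at 37 (w=100) → Beta
  Granby at 41 (w=3) → Beta
  Brookfield at 46 (w=200) → Beta
  Ashton at 54 (w=7) → Beta
  Holt at 57 (w=350) → Beta
Alpha captures 856; Beta captures 660.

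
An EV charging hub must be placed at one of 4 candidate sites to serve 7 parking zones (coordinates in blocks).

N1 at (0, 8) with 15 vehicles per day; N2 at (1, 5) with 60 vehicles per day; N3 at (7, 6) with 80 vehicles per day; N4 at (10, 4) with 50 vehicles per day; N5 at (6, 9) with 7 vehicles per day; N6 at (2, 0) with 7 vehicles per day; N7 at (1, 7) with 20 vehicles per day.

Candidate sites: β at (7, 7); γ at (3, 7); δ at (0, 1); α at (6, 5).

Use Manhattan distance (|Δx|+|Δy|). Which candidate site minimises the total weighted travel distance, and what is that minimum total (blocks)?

α, total 1076 blocks

Total weighted distance at each candidate:
  β (7, 7): total = 1205
  γ (3, 7): total = 1331
  δ (0, 1): total = 2274
  α (6, 5): total = 1076
Minimum is at α with total 1076 blocks.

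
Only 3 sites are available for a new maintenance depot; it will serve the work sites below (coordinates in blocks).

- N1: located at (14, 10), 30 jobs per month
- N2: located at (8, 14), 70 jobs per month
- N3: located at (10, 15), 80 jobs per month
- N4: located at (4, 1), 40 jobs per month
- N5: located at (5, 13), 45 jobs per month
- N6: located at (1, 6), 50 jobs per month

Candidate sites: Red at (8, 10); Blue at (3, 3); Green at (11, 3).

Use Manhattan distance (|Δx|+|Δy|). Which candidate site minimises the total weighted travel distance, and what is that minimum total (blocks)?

Red, total 2360 blocks

Total weighted distance at each candidate:
  Red (8, 10): total = 2360
  Blue (3, 3): total = 4090
  Green (11, 3): total = 4050
Minimum is at Red with total 2360 blocks.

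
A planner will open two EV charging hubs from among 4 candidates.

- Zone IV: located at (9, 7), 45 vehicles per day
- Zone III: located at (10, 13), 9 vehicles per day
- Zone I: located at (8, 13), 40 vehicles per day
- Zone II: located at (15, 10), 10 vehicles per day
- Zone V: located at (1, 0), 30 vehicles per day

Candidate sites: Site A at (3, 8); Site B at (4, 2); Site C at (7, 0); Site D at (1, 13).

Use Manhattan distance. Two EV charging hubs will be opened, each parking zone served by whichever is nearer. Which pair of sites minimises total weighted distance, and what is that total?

{Site A, Site B}, total 1113

Evaluate every pair (each demand assigned to the nearer of the two):
  {Site A, Site B}: total = 1113
  {Site A, Site D}: total = 1116
  {Site C, Site D}: total = 1116
  {Site B, Site D}: total = 1131
  {Site A, Site C}: total = 1143
  {Site B, Site C}: total = 1439
Best pair: {Site A, Site B} with total 1113.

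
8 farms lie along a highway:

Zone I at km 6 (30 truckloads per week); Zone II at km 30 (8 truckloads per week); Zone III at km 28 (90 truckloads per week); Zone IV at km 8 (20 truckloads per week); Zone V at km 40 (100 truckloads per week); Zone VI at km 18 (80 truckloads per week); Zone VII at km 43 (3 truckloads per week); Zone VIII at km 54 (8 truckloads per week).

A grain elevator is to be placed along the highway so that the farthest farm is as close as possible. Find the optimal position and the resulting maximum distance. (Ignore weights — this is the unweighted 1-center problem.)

location 30, max distance 24

The 1-center on a line is the midpoint of the two extreme points: leftmost at 6, rightmost at 54.
Optimal location = (6 + 54)/2 = 30; maximum distance = (54 − 6)/2 = 24.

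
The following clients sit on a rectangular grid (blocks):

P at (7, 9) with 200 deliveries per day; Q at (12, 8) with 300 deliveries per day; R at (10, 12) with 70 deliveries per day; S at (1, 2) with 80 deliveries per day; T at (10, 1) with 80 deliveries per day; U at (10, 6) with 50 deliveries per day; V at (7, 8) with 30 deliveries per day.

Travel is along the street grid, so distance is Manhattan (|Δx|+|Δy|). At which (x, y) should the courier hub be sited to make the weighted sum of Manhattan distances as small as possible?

(10, 8)

Manhattan distance separates: Σwᵢ(|x−xᵢ|+|y−yᵢ|) = Σwᵢ|x−xᵢ| + Σwᵢ|y−yᵢ|, so x and y are optimised independently as 1-D weighted medians.
Total weight W = 810; half = 405.
x-coordinate, sorted with cumulative weight:
  x=1 (S, w=80) cum 80
  x=7 (P, w=200) cum 280
  x=7 (V, w=30) cum 310
  x=10 (R, w=70) cum 380
  x=10 (T, w=80) cum 460  ← median
  x=10 (U, w=50) cum 510
  x=12 (Q, w=300) cum 810
⇒ x* = 10
y-coordinate, sorted with cumulative weight:
  y=1 (T, w=80) cum 80
  y=2 (S, w=80) cum 160
  y=6 (U, w=50) cum 210
  y=8 (Q, w=300) cum 510  ← median
  y=8 (V, w=30) cum 540
  y=9 (P, w=200) cum 740
  y=12 (R, w=70) cum 810
⇒ y* = 8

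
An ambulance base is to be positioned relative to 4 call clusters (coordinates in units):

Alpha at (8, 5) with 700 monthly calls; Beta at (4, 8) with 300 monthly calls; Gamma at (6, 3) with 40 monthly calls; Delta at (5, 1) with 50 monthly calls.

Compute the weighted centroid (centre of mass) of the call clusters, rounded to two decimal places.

The minimiser of Σwᵢ‖p−pᵢ‖² is the weighted centroid p* = (Σwᵢpᵢ)/(Σwᵢ).
Σwᵢ = 1090.
Σwᵢxᵢ = 700·8 + 300·4 + 40·6 + 50·5 = 7290.
Σwᵢyᵢ = 700·5 + 300·8 + 40·3 + 50·1 = 6070.
x* = 7290/1090 = 6.69, y* = 6070/1090 = 5.57.

(6.69, 5.57)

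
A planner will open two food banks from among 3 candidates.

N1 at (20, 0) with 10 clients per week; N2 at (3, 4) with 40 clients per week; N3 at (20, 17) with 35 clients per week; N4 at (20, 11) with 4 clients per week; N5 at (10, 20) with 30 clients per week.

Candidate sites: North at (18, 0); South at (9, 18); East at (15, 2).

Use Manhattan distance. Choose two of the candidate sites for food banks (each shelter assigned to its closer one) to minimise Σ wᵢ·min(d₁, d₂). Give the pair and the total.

Evaluate every pair (each demand assigned to the nearer of the two):
  {South, East}: total = 1196
  {North, South}: total = 1342
  {North, East}: total = 1987
Best pair: {South, East} with total 1196.

{South, East}, total 1196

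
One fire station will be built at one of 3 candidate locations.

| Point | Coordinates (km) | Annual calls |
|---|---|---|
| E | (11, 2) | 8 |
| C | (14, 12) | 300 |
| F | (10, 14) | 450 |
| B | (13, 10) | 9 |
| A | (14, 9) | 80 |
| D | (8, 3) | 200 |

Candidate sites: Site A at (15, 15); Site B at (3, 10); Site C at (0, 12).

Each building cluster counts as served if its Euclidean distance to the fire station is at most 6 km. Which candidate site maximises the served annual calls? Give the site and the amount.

Coverage radius r = 6 km; a point is covered iff (Δx)²+(Δy)² ≤ 6² = 36.
  Site A (15, 15): covers {C, F, B} → 759
  Site B (3, 10): covers {none} → 0
  Site C (0, 12): covers {none} → 0
Maximum coverage at Site A: 759 annual calls.

Site A, covering 759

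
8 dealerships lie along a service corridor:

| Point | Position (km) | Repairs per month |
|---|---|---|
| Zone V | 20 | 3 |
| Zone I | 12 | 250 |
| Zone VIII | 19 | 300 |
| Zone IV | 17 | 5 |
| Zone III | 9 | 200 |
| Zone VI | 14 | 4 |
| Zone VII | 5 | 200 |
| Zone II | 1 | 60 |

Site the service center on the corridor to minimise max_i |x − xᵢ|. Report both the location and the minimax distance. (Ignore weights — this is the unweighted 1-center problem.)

location 10.5, max distance 9.5

The 1-center on a line is the midpoint of the two extreme points: leftmost at 1, rightmost at 20.
Optimal location = (1 + 20)/2 = 10.5; maximum distance = (20 − 1)/2 = 9.5.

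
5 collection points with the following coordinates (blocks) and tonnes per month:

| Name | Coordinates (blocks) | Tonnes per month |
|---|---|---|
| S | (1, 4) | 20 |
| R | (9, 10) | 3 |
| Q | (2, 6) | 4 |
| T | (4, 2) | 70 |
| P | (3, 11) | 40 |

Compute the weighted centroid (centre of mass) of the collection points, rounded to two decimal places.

The minimiser of Σwᵢ‖p−pᵢ‖² is the weighted centroid p* = (Σwᵢpᵢ)/(Σwᵢ).
Σwᵢ = 137.
Σwᵢxᵢ = 20·1 + 3·9 + 4·2 + 70·4 + 40·3 = 455.
Σwᵢyᵢ = 20·4 + 3·10 + 4·6 + 70·2 + 40·11 = 714.
x* = 455/137 = 3.32, y* = 714/137 = 5.21.

(3.32, 5.21)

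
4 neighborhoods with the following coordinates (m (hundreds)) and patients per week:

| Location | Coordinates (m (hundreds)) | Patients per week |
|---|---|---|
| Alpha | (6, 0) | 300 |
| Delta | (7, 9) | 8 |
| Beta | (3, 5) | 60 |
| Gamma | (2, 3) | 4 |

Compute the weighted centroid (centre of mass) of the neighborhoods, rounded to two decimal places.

The minimiser of Σwᵢ‖p−pᵢ‖² is the weighted centroid p* = (Σwᵢpᵢ)/(Σwᵢ).
Σwᵢ = 372.
Σwᵢxᵢ = 300·6 + 8·7 + 60·3 + 4·2 = 2044.
Σwᵢyᵢ = 300·0 + 8·9 + 60·5 + 4·3 = 384.
x* = 2044/372 = 5.49, y* = 384/372 = 1.03.

(5.49, 1.03)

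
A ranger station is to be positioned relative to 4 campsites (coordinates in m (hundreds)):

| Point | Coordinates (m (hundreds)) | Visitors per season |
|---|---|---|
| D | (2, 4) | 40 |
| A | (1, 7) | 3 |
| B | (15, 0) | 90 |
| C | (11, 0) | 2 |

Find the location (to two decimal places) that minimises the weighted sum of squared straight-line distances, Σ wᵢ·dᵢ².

The minimiser of Σwᵢ‖p−pᵢ‖² is the weighted centroid p* = (Σwᵢpᵢ)/(Σwᵢ).
Σwᵢ = 135.
Σwᵢxᵢ = 40·2 + 3·1 + 90·15 + 2·11 = 1455.
Σwᵢyᵢ = 40·4 + 3·7 + 90·0 + 2·0 = 181.
x* = 1455/135 = 10.78, y* = 181/135 = 1.34.

(10.78, 1.34)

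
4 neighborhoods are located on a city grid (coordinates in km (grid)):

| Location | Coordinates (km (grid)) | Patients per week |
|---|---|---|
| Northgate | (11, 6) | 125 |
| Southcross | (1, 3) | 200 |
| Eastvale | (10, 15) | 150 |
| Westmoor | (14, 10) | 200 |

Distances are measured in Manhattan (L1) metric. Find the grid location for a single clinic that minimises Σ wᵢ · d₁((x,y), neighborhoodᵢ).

Manhattan distance separates: Σwᵢ(|x−xᵢ|+|y−yᵢ|) = Σwᵢ|x−xᵢ| + Σwᵢ|y−yᵢ|, so x and y are optimised independently as 1-D weighted medians.
Total weight W = 675; half = 337.5.
x-coordinate, sorted with cumulative weight:
  x=1 (Southcross, w=200) cum 200
  x=10 (Eastvale, w=150) cum 350  ← median
  x=11 (Northgate, w=125) cum 475
  x=14 (Westmoor, w=200) cum 675
⇒ x* = 10
y-coordinate, sorted with cumulative weight:
  y=3 (Southcross, w=200) cum 200
  y=6 (Northgate, w=125) cum 325
  y=10 (Westmoor, w=200) cum 525  ← median
  y=15 (Eastvale, w=150) cum 675
⇒ y* = 10

(10, 10)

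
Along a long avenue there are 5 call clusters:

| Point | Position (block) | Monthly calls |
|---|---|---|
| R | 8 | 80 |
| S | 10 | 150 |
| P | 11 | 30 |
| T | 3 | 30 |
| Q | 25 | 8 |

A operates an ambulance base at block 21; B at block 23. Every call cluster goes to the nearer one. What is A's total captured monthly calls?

290

The indifferent point is the midpoint (21+23)/2 = 22; call clusters left of it (closer to A at 21) go to A, those right go to B.
  T at 3 (w=30) → A
  R at 8 (w=80) → A
  S at 10 (w=150) → A
  P at 11 (w=30) → A
  Q at 25 (w=8) → B
A captures 290; B captures 8.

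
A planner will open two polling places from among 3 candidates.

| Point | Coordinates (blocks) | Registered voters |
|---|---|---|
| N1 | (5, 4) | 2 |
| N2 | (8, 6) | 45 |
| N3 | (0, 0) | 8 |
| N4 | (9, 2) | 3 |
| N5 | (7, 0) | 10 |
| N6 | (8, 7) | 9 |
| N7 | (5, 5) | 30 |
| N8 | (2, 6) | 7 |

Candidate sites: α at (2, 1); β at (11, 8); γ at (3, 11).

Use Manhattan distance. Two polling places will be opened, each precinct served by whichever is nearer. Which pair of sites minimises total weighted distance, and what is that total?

{α, β}, total 626

Evaluate every pair (each demand assigned to the nearer of the two):
  {α, β}: total = 626
  {β, γ}: total = 817
  {α, γ}: total = 896
Best pair: {α, β} with total 626.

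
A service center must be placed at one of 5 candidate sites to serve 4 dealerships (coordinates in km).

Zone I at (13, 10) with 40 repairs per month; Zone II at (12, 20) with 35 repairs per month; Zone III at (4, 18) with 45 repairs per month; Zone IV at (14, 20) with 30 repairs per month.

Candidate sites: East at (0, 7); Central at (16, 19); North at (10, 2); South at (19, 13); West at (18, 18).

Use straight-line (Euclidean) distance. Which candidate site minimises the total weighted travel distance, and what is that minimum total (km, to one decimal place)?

Central, total 1132.7 km

Total weighted distance at each candidate:
  East (0, 7): total = 2252.7
  Central (16, 19): total = 1132.7
  North (10, 2): total = 2297.8
  South (19, 13): total = 1584.4
  West (18, 18): total = 1362.9
Minimum is at Central with total 1132.7 km.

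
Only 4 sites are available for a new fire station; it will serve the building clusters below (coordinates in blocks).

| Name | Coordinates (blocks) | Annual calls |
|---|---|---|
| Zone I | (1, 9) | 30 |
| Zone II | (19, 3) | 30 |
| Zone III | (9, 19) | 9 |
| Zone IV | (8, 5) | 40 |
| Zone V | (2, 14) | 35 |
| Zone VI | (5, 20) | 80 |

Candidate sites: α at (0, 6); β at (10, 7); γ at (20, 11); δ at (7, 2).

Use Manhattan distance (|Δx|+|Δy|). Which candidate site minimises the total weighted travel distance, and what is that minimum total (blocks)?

Total weighted distance at each candidate:
  α (0, 6): total = 3208
  β (10, 7): total = 2962
  γ (20, 11): total = 4446
  δ (7, 2): total = 3306
Minimum is at β with total 2962 blocks.

β, total 2962 blocks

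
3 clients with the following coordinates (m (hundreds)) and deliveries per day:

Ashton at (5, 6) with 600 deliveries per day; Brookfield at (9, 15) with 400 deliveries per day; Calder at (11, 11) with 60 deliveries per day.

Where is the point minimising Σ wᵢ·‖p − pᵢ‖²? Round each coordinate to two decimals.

The minimiser of Σwᵢ‖p−pᵢ‖² is the weighted centroid p* = (Σwᵢpᵢ)/(Σwᵢ).
Σwᵢ = 1060.
Σwᵢxᵢ = 600·5 + 400·9 + 60·11 = 7260.
Σwᵢyᵢ = 600·6 + 400·15 + 60·11 = 10260.
x* = 7260/1060 = 6.85, y* = 10260/1060 = 9.68.

(6.85, 9.68)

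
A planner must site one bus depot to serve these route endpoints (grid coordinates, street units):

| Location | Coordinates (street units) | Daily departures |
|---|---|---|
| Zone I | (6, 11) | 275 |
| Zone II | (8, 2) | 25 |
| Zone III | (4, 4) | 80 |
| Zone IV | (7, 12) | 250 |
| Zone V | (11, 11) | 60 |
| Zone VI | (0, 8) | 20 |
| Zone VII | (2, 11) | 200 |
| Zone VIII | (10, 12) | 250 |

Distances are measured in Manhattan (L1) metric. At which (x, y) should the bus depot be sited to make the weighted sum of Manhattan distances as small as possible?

(7, 11)

Manhattan distance separates: Σwᵢ(|x−xᵢ|+|y−yᵢ|) = Σwᵢ|x−xᵢ| + Σwᵢ|y−yᵢ|, so x and y are optimised independently as 1-D weighted medians.
Total weight W = 1160; half = 580.
x-coordinate, sorted with cumulative weight:
  x=0 (Zone VI, w=20) cum 20
  x=2 (Zone VII, w=200) cum 220
  x=4 (Zone III, w=80) cum 300
  x=6 (Zone I, w=275) cum 575
  x=7 (Zone IV, w=250) cum 825  ← median
  x=8 (Zone II, w=25) cum 850
  x=10 (Zone VIII, w=250) cum 1100
  x=11 (Zone V, w=60) cum 1160
⇒ x* = 7
y-coordinate, sorted with cumulative weight:
  y=2 (Zone II, w=25) cum 25
  y=4 (Zone III, w=80) cum 105
  y=8 (Zone VI, w=20) cum 125
  y=11 (Zone I, w=275) cum 400
  y=11 (Zone V, w=60) cum 460
  y=11 (Zone VII, w=200) cum 660  ← median
  y=12 (Zone IV, w=250) cum 910
  y=12 (Zone VIII, w=250) cum 1160
⇒ y* = 11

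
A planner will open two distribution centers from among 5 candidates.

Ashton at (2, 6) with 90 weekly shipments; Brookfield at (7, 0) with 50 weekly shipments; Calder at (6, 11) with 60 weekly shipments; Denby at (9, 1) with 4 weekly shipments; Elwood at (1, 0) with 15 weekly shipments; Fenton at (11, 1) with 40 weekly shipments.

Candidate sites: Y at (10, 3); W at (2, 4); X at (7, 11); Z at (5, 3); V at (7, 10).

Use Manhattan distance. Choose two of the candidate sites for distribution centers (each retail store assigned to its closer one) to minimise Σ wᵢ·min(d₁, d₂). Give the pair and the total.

Evaluate every pair (each demand assigned to the nearer of the two):
  {W, X}: total = 1285
  {X, Z}: total = 1299
  {W, V}: total = 1345
  {Y, W}: total = 1347
  {Z, V}: total = 1359
  {W, Z}: total = 1389
  {Y, V}: total = 1542
  {Y, Z}: total = 1567
  {Y, X}: total = 1572
  {X, V}: total = 2174
Best pair: {W, X} with total 1285.

{W, X}, total 1285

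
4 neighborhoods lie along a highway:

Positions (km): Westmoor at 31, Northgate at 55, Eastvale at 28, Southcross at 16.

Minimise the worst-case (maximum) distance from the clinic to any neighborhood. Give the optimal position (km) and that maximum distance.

location 35.5, max distance 19.5

The 1-center on a line is the midpoint of the two extreme points: leftmost at 16, rightmost at 55.
Optimal location = (16 + 55)/2 = 35.5; maximum distance = (55 − 16)/2 = 19.5.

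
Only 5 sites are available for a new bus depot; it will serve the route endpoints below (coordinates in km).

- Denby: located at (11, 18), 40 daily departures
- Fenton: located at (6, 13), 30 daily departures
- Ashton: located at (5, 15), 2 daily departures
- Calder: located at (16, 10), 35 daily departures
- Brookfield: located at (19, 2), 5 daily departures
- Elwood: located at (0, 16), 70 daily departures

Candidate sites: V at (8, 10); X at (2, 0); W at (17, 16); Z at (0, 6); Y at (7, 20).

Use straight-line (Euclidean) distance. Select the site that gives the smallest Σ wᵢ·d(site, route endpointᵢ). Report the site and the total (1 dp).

V, total 1509.6 km

Total weighted distance at each candidate:
  V (8, 10): total = 1509.6
  X (2, 0): total = 3060.1
  W (17, 16): total = 2092.7
  Z (0, 6): total = 2322.6
  Y (7, 20): total = 1545.2
Minimum is at V with total 1509.6 km.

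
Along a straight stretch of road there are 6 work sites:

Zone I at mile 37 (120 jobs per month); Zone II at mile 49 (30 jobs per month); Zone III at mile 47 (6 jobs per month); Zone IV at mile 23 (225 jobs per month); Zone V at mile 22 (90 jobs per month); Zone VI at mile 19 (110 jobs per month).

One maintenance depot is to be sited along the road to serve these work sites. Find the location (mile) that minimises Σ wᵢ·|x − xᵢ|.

x = 23

For a sum of weighted absolute distances on a line, the optimum is the weighted median (not the mean). Total weight W = 581; half-weight = 290.5.
Sort by position and accumulate weight:
  mile 19 (Zone VI, w=110) → cum 110
  mile 22 (Zone V, w=90) → cum 200
  mile 23 (Zone IV, w=225) → cum 425  ≥ 290.5 → median here
  mile 37 (Zone I, w=120) → cum 545
  mile 47 (Zone III, w=6) → cum 551
  mile 49 (Zone II, w=30) → cum 581
Optimal location: mile 23.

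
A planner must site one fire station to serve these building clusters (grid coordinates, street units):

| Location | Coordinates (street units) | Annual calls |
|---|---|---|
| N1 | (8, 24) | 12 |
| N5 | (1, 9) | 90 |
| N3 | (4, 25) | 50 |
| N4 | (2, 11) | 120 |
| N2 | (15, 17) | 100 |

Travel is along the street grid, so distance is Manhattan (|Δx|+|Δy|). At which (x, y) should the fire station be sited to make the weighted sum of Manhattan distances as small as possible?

(2, 11)

Manhattan distance separates: Σwᵢ(|x−xᵢ|+|y−yᵢ|) = Σwᵢ|x−xᵢ| + Σwᵢ|y−yᵢ|, so x and y are optimised independently as 1-D weighted medians.
Total weight W = 372; half = 186.
x-coordinate, sorted with cumulative weight:
  x=1 (N5, w=90) cum 90
  x=2 (N4, w=120) cum 210  ← median
  x=4 (N3, w=50) cum 260
  x=8 (N1, w=12) cum 272
  x=15 (N2, w=100) cum 372
⇒ x* = 2
y-coordinate, sorted with cumulative weight:
  y=9 (N5, w=90) cum 90
  y=11 (N4, w=120) cum 210  ← median
  y=17 (N2, w=100) cum 310
  y=24 (N1, w=12) cum 322
  y=25 (N3, w=50) cum 372
⇒ y* = 11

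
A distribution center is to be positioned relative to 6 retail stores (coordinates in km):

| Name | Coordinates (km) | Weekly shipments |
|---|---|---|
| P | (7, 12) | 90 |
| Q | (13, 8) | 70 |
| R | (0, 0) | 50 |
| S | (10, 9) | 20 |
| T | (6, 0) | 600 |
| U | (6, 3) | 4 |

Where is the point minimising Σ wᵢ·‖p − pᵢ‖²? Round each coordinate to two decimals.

The minimiser of Σwᵢ‖p−pᵢ‖² is the weighted centroid p* = (Σwᵢpᵢ)/(Σwᵢ).
Σwᵢ = 834.
Σwᵢxᵢ = 90·7 + 70·13 + 50·0 + 20·10 + 600·6 + 4·6 = 5364.
Σwᵢyᵢ = 90·12 + 70·8 + 50·0 + 20·9 + 600·0 + 4·3 = 1832.
x* = 5364/834 = 6.43, y* = 1832/834 = 2.20.

(6.43, 2.20)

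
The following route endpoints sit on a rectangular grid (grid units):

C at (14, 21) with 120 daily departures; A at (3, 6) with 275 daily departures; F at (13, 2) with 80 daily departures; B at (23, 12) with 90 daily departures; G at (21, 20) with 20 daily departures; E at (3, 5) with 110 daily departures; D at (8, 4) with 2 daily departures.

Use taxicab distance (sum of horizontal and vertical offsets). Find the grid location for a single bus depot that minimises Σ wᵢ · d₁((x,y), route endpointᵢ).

Manhattan distance separates: Σwᵢ(|x−xᵢ|+|y−yᵢ|) = Σwᵢ|x−xᵢ| + Σwᵢ|y−yᵢ|, so x and y are optimised independently as 1-D weighted medians.
Total weight W = 697; half = 348.5.
x-coordinate, sorted with cumulative weight:
  x=3 (A, w=275) cum 275
  x=3 (E, w=110) cum 385  ← median
  x=8 (D, w=2) cum 387
  x=13 (F, w=80) cum 467
  x=14 (C, w=120) cum 587
  x=21 (G, w=20) cum 607
  x=23 (B, w=90) cum 697
⇒ x* = 3
y-coordinate, sorted with cumulative weight:
  y=2 (F, w=80) cum 80
  y=4 (D, w=2) cum 82
  y=5 (E, w=110) cum 192
  y=6 (A, w=275) cum 467  ← median
  y=12 (B, w=90) cum 557
  y=20 (G, w=20) cum 577
  y=21 (C, w=120) cum 697
⇒ y* = 6

(3, 6)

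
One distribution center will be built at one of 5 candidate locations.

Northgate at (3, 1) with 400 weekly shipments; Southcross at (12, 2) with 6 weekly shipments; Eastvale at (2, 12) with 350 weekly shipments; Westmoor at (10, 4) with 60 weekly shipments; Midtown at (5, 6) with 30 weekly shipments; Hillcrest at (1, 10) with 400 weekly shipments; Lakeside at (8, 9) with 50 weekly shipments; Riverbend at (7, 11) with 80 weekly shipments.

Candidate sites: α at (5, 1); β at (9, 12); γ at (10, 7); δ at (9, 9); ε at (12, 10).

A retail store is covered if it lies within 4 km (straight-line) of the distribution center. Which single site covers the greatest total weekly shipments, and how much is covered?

α, covering 400

Coverage radius r = 4 km; a point is covered iff (Δx)²+(Δy)² ≤ 4² = 16.
  α (5, 1): covers {Northgate} → 400
  β (9, 12): covers {Lakeside, Riverbend} → 130
  γ (10, 7): covers {Westmoor, Lakeside} → 110
  δ (9, 9): covers {Lakeside, Riverbend} → 130
  ε (12, 10): covers {none} → 0
Maximum coverage at α: 400 weekly shipments.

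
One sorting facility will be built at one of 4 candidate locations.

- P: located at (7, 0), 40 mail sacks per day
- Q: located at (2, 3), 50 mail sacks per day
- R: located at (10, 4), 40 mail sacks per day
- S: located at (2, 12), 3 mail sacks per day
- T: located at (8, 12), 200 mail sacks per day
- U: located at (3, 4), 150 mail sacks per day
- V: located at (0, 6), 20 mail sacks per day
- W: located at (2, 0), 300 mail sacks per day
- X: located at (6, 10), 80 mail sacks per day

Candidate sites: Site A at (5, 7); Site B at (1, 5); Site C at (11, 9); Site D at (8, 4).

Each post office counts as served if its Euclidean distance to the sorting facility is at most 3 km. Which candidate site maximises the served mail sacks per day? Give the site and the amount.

Site B, covering 220

Coverage radius r = 3 km; a point is covered iff (Δx)²+(Δy)² ≤ 3² = 9.
  Site A (5, 7): covers {none} → 0
  Site B (1, 5): covers {Q, U, V} → 220
  Site C (11, 9): covers {none} → 0
  Site D (8, 4): covers {R} → 40
Maximum coverage at Site B: 220 mail sacks per day.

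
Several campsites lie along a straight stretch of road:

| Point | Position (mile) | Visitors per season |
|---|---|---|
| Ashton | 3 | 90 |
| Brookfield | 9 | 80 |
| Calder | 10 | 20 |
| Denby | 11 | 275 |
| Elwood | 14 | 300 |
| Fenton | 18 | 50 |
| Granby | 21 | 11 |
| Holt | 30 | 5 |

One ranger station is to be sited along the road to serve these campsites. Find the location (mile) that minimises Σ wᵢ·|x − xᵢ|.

x = 11

For a sum of weighted absolute distances on a line, the optimum is the weighted median (not the mean). Total weight W = 831; half-weight = 415.5.
Sort by position and accumulate weight:
  mile 3 (Ashton, w=90) → cum 90
  mile 9 (Brookfield, w=80) → cum 170
  mile 10 (Calder, w=20) → cum 190
  mile 11 (Denby, w=275) → cum 465  ≥ 415.5 → median here
  mile 14 (Elwood, w=300) → cum 765
  mile 18 (Fenton, w=50) → cum 815
  mile 21 (Granby, w=11) → cum 826
  mile 30 (Holt, w=5) → cum 831
Optimal location: mile 11.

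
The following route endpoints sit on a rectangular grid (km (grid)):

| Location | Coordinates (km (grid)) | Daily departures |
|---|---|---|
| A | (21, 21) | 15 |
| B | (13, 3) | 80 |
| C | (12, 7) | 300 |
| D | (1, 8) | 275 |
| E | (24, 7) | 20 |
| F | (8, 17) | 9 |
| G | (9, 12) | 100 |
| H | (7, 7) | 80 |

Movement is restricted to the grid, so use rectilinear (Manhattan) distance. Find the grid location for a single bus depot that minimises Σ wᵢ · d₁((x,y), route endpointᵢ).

(9, 7)

Manhattan distance separates: Σwᵢ(|x−xᵢ|+|y−yᵢ|) = Σwᵢ|x−xᵢ| + Σwᵢ|y−yᵢ|, so x and y are optimised independently as 1-D weighted medians.
Total weight W = 879; half = 439.5.
x-coordinate, sorted with cumulative weight:
  x=1 (D, w=275) cum 275
  x=7 (H, w=80) cum 355
  x=8 (F, w=9) cum 364
  x=9 (G, w=100) cum 464  ← median
  x=12 (C, w=300) cum 764
  x=13 (B, w=80) cum 844
  x=21 (A, w=15) cum 859
  x=24 (E, w=20) cum 879
⇒ x* = 9
y-coordinate, sorted with cumulative weight:
  y=3 (B, w=80) cum 80
  y=7 (C, w=300) cum 380
  y=7 (E, w=20) cum 400
  y=7 (H, w=80) cum 480  ← median
  y=8 (D, w=275) cum 755
  y=12 (G, w=100) cum 855
  y=17 (F, w=9) cum 864
  y=21 (A, w=15) cum 879
⇒ y* = 7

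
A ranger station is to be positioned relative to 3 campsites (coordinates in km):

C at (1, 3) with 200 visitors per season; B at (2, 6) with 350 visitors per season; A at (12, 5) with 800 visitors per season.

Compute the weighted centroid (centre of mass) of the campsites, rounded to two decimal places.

(7.78, 4.96)

The minimiser of Σwᵢ‖p−pᵢ‖² is the weighted centroid p* = (Σwᵢpᵢ)/(Σwᵢ).
Σwᵢ = 1350.
Σwᵢxᵢ = 200·1 + 350·2 + 800·12 = 10500.
Σwᵢyᵢ = 200·3 + 350·6 + 800·5 = 6700.
x* = 10500/1350 = 7.78, y* = 6700/1350 = 4.96.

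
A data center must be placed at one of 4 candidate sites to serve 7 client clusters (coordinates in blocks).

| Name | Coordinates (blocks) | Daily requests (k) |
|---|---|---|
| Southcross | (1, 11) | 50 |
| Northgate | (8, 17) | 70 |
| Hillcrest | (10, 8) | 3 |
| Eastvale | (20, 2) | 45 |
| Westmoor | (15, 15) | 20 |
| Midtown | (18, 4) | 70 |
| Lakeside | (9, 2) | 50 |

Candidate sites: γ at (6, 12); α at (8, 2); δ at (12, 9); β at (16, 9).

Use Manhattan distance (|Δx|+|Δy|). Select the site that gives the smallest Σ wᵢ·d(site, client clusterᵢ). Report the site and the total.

Total weighted distance at each candidate:
  γ (6, 12): total = 4184
  α (8, 2): total = 3704
  δ (12, 9): total = 3624
  β (16, 9): total = 3816
Minimum is at δ with total 3624 blocks.

δ, total 3624 blocks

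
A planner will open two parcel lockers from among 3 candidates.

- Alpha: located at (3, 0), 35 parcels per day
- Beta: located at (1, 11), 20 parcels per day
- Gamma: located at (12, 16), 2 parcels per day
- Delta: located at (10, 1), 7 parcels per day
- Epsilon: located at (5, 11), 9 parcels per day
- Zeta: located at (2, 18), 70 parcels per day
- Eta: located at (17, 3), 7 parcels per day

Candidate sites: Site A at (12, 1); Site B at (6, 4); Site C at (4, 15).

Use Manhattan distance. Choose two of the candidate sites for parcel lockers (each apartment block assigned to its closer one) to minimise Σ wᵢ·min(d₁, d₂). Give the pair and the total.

Evaluate every pair (each demand assigned to the nearer of the two):
  {Site B, Site C}: total = 931
  {Site A, Site C}: total = 966
  {Site A, Site B}: total = 1910
Best pair: {Site B, Site C} with total 931.

{Site B, Site C}, total 931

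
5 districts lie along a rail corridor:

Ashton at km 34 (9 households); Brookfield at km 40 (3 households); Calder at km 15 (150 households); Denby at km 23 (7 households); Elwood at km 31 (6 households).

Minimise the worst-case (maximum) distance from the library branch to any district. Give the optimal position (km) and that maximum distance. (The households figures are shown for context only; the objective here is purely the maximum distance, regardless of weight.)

location 27.5, max distance 12.5

The 1-center on a line is the midpoint of the two extreme points: leftmost at 15, rightmost at 40.
Optimal location = (15 + 40)/2 = 27.5; maximum distance = (40 − 15)/2 = 12.5.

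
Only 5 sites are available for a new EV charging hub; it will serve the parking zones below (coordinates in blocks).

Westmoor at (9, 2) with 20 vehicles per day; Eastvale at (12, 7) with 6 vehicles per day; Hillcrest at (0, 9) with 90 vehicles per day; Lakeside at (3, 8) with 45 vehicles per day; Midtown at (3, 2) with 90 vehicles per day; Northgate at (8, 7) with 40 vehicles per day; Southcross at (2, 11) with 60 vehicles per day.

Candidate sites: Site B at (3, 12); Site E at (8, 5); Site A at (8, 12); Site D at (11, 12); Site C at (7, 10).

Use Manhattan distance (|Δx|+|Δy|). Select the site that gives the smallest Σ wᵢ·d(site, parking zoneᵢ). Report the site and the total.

Site B, total 2544 blocks

Total weighted distance at each candidate:
  Site B (3, 12): total = 2544
  Site E (8, 5): total = 3076
  Site A (8, 12): total = 3639
  Site D (11, 12): total = 4616
  Site C (7, 10): total = 2838
Minimum is at Site B with total 2544 blocks.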